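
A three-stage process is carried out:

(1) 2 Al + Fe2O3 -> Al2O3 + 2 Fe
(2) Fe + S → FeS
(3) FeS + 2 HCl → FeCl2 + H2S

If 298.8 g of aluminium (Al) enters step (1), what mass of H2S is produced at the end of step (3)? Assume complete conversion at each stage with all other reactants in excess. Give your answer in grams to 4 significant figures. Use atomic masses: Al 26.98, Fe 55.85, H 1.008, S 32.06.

M(Al) = 26.98 g/mol.
M(H2S) = 2(1.008) + 32.06 = 34.076 g/mol.
n(Al) = 298.8 / 26.98 = 11.075 mol.
Reaction (1): Al→Fe ratio 2:2 ⇒ n(Fe) = 11.075 mol.
Reaction (2): Fe→FeS ratio 1:1 ⇒ n(FeS) = 11.075 mol.
Reaction (3): FeS→H2S ratio 1:1 ⇒ n(H2S) = 11.075 mol.
Mass of H2S = 11.075 × 34.076 = 377.39 g.

377.4 g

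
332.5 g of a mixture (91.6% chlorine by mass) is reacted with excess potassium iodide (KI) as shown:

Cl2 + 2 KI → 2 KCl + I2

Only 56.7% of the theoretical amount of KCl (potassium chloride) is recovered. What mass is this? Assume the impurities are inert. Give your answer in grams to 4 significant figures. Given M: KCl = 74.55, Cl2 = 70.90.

363.2 g

Pure Cl2 available = 332.5 g × 0.916 = 304.57 g.
n(Cl2) = 304.57 g / 70.90 g/mol = 4.2958 mol.
From the equation the Cl2:KCl mole ratio is 1:2, so n(KCl) = 4.2958 × 2/1 = 8.5915 mol.
Mass of KCl = 8.5915 mol × 74.55 g/mol = 640.50 g.
Actual mass collected = 640.50 g × 0.567 = 363.16 g.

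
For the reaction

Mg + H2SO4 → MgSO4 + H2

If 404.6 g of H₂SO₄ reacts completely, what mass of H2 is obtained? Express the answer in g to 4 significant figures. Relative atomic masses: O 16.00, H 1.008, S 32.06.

8.317 g

M(H2SO4) = 2(1.008) + 32.06 + 4(16.00) = 98.076 g/mol.
M(H2) = 2(1.008) = 2.016 g/mol.
n(H2SO4) = 404.60 g / 98.076 g/mol = 4.1254 mol.
From the equation the H2SO4:H2 mole ratio is 1:1, so n(H2) = 4.1254 × 1/1 = 4.1254 mol.
Mass of H2 = 4.1254 mol × 2.016 g/mol = 8.3168 g.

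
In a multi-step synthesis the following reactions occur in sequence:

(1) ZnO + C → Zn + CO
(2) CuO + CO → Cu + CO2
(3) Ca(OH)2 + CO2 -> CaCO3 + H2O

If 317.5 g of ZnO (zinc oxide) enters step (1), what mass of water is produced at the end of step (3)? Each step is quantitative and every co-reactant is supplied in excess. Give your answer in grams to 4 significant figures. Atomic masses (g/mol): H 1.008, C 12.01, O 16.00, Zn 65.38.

M(ZnO) = 65.38 + 16.00 = 81.38 g/mol.
M(H2O) = 2(1.008) + 16.00 = 18.016 g/mol.
n(ZnO) = 317.5 / 81.38 = 3.9014 mol.
Reaction (1): ZnO→CO ratio 1:1 ⇒ n(CO) = 3.9014 mol.
Reaction (2): CO→CO2 ratio 1:1 ⇒ n(CO2) = 3.9014 mol.
Reaction (3): CO2→H2O ratio 1:1 ⇒ n(H2O) = 3.9014 mol.
Mass of H2O = 3.9014 × 18.016 = 70.289 g.

70.29 g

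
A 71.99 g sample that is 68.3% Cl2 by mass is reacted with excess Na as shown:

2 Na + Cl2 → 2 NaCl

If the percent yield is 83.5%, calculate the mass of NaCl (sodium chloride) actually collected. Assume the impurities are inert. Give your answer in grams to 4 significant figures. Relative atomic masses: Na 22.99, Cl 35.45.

Pure Cl2 available = 71.99 g × 0.683 = 49.169 g.
M(Cl2) = 2(35.45) = 70.90 g/mol.
M(NaCl) = 22.99 + 35.45 = 58.44 g/mol.
n(Cl2) = 49.169 g / 70.90 g/mol = 0.69350 mol.
From the equation the Cl2:NaCl mole ratio is 1:2, so n(NaCl) = 0.69350 × 2/1 = 1.3870 mol.
Mass of NaCl = 1.3870 mol × 58.44 g/mol = 81.056 g.
Actual mass collected = 81.056 g × 0.835 = 67.682 g.

67.68 g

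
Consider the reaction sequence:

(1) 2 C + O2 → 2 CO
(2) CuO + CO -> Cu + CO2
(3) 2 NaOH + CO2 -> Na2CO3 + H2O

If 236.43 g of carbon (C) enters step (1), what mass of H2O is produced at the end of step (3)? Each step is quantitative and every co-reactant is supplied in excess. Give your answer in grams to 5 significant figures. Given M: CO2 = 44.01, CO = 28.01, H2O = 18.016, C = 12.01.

354.66 g

n(C) = 236.43 / 12.01 = 19.6861 mol.
Reaction (1): C→CO ratio 2:2 ⇒ n(CO) = 19.6861 mol.
Reaction (2): CO→CO2 ratio 1:1 ⇒ n(CO2) = 19.6861 mol.
Reaction (3): CO2→H2O ratio 1:1 ⇒ n(H2O) = 19.6861 mol.
Mass of H2O = 19.6861 × 18.016 = 354.665 g.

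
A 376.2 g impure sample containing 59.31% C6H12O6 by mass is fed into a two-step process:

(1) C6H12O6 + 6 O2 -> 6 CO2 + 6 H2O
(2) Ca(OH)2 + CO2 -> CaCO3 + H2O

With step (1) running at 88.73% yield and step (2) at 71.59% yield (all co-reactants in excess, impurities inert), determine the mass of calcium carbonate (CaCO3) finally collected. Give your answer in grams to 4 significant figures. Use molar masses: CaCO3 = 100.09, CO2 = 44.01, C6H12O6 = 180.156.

Pure C6H12O6 = 376.2 × 0.5931 = 223.12 g.
n(C6H12O6) = 223.12 / 180.156 = 1.2385 mol.
Step 1 (C6H12O6:CO2 = 1:6): theoretical n(CO2) = 7.4310 mol; at 88.73% yield, n(CO2) = 6.5936 mol.
Step 2 (CO2:CaCO3 = 1:1): theoretical n(CaCO3) = 6.5936 mol, so theoretical mass = 6.5936 × 100.09 = 659.95 g.
At 71.59% yield, actual mass of CaCO3 = 659.95 × 0.7159 = 472.46 g.

472.5 g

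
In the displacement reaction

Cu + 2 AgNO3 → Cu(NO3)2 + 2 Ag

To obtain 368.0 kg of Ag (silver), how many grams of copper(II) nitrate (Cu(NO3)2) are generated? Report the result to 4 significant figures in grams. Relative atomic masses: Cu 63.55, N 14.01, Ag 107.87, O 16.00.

M(Ag) = 107.87 g/mol.
M(Cu(NO3)2) = 63.55 + 2(14.01) + 6(16.00) = 187.57 g/mol.
Convert: 368.0 kg = 368000 g.
n(Ag) = 368000 g / 107.87 g/mol = 3411.5 mol.
From the equation the Ag:Cu(NO3)2 mole ratio is 2:1, so n(Cu(NO3)2) = 3411.5 × 1/2 = 1705.8 mol.
Mass of Cu(NO3)2 = 1705.8 mol × 187.57 g/mol = 319950 g.

319900 g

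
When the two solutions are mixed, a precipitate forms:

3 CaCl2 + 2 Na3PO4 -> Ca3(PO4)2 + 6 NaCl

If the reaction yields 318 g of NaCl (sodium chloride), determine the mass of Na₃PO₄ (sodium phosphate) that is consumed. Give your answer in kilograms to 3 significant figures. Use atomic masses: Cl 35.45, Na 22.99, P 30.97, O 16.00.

M(NaCl) = 22.99 + 35.45 = 58.44 g/mol.
M(Na3PO4) = 3(22.99) + 30.97 + 4(16.00) = 163.94 g/mol.
n(NaCl) = 318.0 g / 58.44 g/mol = 5.441 mol.
From the equation the NaCl:Na3PO4 mole ratio is 6:2, so n(Na3PO4) = 5.441 × 2/6 = 1.814 mol.
Mass of Na3PO4 = 1.814 mol × 163.94 g/mol = 297.4 g.
Converting to kg: 297.4 g = 0.297 kg.

0.297 kg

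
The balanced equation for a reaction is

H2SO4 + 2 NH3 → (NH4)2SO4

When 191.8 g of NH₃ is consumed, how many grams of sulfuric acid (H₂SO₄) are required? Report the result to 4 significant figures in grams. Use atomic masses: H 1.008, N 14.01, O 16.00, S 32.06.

552.2 g

M(NH3) = 14.01 + 3(1.008) = 17.034 g/mol.
M(H2SO4) = 2(1.008) + 32.06 + 4(16.00) = 98.076 g/mol.
n(NH3) = 191.80 g / 17.034 g/mol = 11.260 mol.
From the equation the NH3:H2SO4 mole ratio is 2:1, so n(H2SO4) = 11.260 × 1/2 = 5.6299 mol.
Mass of H2SO4 = 5.6299 mol × 98.076 g/mol = 552.16 g.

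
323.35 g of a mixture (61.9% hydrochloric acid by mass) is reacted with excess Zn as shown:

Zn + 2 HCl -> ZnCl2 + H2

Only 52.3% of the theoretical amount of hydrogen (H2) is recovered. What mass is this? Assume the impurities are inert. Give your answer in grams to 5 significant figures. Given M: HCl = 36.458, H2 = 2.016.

2.8942 g

Pure HCl available = 323.35 g × 0.619 = 200.154 g.
n(HCl) = 200.154 g / 36.458 g/mol = 5.48998 mol.
From the equation the HCl:H2 mole ratio is 2:1, so n(H2) = 5.48998 × 1/2 = 2.74499 mol.
Mass of H2 = 2.74499 mol × 2.016 g/mol = 5.53390 g.
Actual mass collected = 5.53390 g × 0.523 = 2.89423 g.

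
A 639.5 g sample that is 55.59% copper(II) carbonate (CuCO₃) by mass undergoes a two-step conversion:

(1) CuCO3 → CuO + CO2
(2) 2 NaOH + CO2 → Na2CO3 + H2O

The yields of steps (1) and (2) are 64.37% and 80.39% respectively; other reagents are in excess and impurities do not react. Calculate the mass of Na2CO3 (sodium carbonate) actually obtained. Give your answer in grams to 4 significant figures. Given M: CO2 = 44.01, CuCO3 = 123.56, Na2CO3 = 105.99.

Pure CuCO3 = 639.5 × 0.5559 = 355.50 g.
n(CuCO3) = 355.50 / 123.56 = 2.8771 mol.
Step 1 (CuCO3:CO2 = 1:1): theoretical n(CO2) = 2.8771 mol; at 64.37% yield, n(CO2) = 1.8520 mol.
Step 2 (CO2:Na2CO3 = 1:1): theoretical n(Na2CO3) = 1.8520 mol, so theoretical mass = 1.8520 × 105.99 = 196.29 g.
At 80.39% yield, actual mass of Na2CO3 = 196.29 × 0.8039 = 157.80 g.

157.8 g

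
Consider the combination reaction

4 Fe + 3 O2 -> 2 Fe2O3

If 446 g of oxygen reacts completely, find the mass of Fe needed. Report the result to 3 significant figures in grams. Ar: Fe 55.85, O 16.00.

M(O2) = 2(16.00) = 32.00 g/mol.
M(Fe) = 55.85 g/mol.
n(O2) = 446.0 g / 32.00 g/mol = 13.94 mol.
From the equation the O2:Fe mole ratio is 3:4, so n(Fe) = 13.94 × 4/3 = 18.58 mol.
Mass of Fe = 18.58 mol × 55.85 g/mol = 1038 g.

1040 g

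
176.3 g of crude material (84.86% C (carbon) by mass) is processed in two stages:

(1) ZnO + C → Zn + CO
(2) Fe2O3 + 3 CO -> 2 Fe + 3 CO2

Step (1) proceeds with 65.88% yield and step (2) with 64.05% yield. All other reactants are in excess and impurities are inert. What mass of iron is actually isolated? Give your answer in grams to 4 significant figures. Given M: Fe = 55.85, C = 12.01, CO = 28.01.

195.7 g

Pure C = 176.3 × 0.8486 = 149.61 g.
n(C) = 149.61 / 12.01 = 12.457 mol.
Step 1 (C:CO = 1:1): theoretical n(CO) = 12.457 mol; at 65.88% yield, n(CO) = 8.2067 mol.
Step 2 (CO:Fe = 3:2): theoretical n(Fe) = 5.4711 mol, so theoretical mass = 5.4711 × 55.85 = 305.56 g.
At 64.05% yield, actual mass of Fe = 305.56 × 0.6405 = 195.71 g.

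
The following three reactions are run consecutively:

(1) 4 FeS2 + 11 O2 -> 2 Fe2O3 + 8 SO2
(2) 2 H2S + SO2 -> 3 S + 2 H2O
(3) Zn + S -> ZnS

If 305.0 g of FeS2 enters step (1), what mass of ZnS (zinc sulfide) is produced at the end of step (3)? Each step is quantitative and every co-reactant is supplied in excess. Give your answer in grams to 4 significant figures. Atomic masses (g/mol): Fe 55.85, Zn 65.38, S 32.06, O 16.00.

M(FeS2) = 55.85 + 2(32.06) = 119.97 g/mol.
M(ZnS) = 65.38 + 32.06 = 97.44 g/mol.
n(FeS2) = 305.0 / 119.97 = 2.5423 mol.
Reaction (1): FeS2→SO2 ratio 4:8 ⇒ n(SO2) = 5.0846 mol.
Reaction (2): SO2→S ratio 1:3 ⇒ n(S) = 15.254 mol.
Reaction (3): S→ZnS ratio 1:1 ⇒ n(ZnS) = 15.254 mol.
Mass of ZnS = 15.254 × 97.44 = 1486.3 g.

1486 g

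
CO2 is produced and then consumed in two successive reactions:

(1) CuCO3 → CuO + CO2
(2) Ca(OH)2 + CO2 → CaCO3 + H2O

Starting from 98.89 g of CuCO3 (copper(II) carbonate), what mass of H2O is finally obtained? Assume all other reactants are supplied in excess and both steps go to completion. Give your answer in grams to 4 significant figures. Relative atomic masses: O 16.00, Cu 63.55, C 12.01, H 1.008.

14.42 g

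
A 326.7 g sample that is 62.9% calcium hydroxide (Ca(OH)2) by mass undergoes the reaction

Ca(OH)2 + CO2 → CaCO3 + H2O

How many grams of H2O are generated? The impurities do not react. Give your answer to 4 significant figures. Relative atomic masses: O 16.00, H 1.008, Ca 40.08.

Mass of pure Ca(OH)2 = 326.7 g × 0.629 = 205.49 g.
M(Ca(OH)2) = 40.08 + 2(16.00) + 2(1.008) = 74.096 g/mol.
M(H2O) = 2(1.008) + 16.00 = 18.016 g/mol.
n(Ca(OH)2) = 205.49 g / 74.096 g/mol = 2.7734 mol.
From the equation the Ca(OH)2:H2O mole ratio is 1:1, so n(H2O) = 2.7734 × 1/1 = 2.7734 mol.
Mass of H2O = 2.7734 mol × 18.016 g/mol = 49.965 g.

49.96 g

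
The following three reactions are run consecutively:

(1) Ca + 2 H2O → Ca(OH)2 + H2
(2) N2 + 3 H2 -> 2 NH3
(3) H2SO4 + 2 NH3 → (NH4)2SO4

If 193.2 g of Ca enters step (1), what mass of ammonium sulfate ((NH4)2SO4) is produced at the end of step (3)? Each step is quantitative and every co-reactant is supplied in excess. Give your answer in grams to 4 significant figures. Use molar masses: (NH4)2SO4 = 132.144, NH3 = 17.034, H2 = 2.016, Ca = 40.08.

212.3 g

n(Ca) = 193.2 / 40.08 = 4.8204 mol.
Reaction (1): Ca→H2 ratio 1:1 ⇒ n(H2) = 4.8204 mol.
Reaction (2): H2→NH3 ratio 3:2 ⇒ n(NH3) = 3.2136 mol.
Reaction (3): NH3→(NH4)2SO4 ratio 2:1 ⇒ n((NH4)2SO4) = 1.6068 mol.
Mass of (NH4)2SO4 = 1.6068 × 132.144 = 212.33 g.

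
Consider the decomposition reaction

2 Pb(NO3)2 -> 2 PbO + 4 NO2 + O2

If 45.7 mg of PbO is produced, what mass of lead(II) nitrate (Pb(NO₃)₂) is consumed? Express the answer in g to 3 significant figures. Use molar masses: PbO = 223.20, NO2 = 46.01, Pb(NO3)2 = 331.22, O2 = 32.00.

Convert: 45.7 mg = 0.04570 g.
n(PbO) = 0.04570 g / 223.20 g/mol = 0.0002047 mol.
From the equation the PbO:Pb(NO3)2 mole ratio is 2:2, so n(Pb(NO3)2) = 0.0002047 × 2/2 = 0.0002047 mol.
Mass of Pb(NO3)2 = 0.0002047 mol × 331.22 g/mol = 0.06782 g.

0.0678 g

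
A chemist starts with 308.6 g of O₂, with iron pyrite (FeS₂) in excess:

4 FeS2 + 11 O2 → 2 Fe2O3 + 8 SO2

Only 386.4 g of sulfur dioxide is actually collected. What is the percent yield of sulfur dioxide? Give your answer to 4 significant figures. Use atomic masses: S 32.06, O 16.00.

M(O2) = 2(16.00) = 32.00 g/mol.
M(SO2) = 32.06 + 2(16.00) = 64.06 g/mol.
n(O2) = 308.60 g / 32.00 g/mol = 9.6438 mol.
From the equation the O2:SO2 mole ratio is 11:8, so n(SO2) = 9.6438 × 8/11 = 7.0136 mol.
Mass of SO2 = 7.0136 mol × 64.06 g/mol = 449.29 g.
This is the theoretical yield. Percent yield = 386.4 g / 449.29 g × 100% = 86.002%.

86.00 %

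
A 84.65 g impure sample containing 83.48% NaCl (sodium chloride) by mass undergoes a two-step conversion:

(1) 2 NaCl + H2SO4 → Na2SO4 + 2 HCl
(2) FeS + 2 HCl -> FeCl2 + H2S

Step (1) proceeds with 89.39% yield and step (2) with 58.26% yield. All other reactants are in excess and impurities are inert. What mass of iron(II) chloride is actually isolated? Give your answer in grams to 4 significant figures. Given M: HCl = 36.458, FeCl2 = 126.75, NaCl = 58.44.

39.91 g

Pure NaCl = 84.65 × 0.8348 = 70.666 g.
n(NaCl) = 70.666 / 58.44 = 1.2092 mol.
Step 1 (NaCl:HCl = 2:2): theoretical n(HCl) = 1.2092 mol; at 89.39% yield, n(HCl) = 1.0809 mol.
Step 2 (HCl:FeCl2 = 2:1): theoretical n(FeCl2) = 0.54045 mol, so theoretical mass = 0.54045 × 126.75 = 68.502 g.
At 58.26% yield, actual mass of FeCl2 = 68.502 × 0.5826 = 39.910 g.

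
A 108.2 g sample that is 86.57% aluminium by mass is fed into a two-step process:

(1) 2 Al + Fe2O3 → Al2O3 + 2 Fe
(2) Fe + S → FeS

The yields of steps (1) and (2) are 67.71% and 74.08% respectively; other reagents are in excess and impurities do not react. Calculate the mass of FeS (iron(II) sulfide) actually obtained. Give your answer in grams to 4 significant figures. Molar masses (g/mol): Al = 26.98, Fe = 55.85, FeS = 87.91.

Pure Al = 108.2 × 0.8657 = 93.669 g.
n(Al) = 93.669 / 26.98 = 3.4718 mol.
Step 1 (Al:Fe = 2:2): theoretical n(Fe) = 3.4718 mol; at 67.71% yield, n(Fe) = 2.3507 mol.
Step 2 (Fe:FeS = 1:1): theoretical n(FeS) = 2.3507 mol, so theoretical mass = 2.3507 × 87.91 = 206.65 g.
At 74.08% yield, actual mass of FeS = 206.65 × 0.7408 = 153.09 g.

153.1 g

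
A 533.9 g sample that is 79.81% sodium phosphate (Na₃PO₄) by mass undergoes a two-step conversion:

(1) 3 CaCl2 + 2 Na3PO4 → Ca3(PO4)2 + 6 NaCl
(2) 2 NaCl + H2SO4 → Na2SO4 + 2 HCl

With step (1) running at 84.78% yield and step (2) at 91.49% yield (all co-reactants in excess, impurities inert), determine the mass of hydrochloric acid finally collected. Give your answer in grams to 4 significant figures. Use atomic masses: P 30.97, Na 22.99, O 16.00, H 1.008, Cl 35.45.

220.5 g

Pure Na3PO4 = 533.9 × 0.7981 = 426.11 g.
M(Na3PO4) = 3(22.99) + 30.97 + 4(16.00) = 163.94 g/mol.
M(HCl) = 1.008 + 35.45 = 36.458 g/mol.
n(Na3PO4) = 426.11 / 163.94 = 2.5992 mol.
Step 1 (Na3PO4:NaCl = 2:6): theoretical n(NaCl) = 7.7975 mol; at 84.78% yield, n(NaCl) = 6.6107 mol.
Step 2 (NaCl:HCl = 2:2): theoretical n(HCl) = 6.6107 mol, so theoretical mass = 6.6107 × 36.458 = 241.01 g.
At 91.49% yield, actual mass of HCl = 241.01 × 0.9149 = 220.50 g.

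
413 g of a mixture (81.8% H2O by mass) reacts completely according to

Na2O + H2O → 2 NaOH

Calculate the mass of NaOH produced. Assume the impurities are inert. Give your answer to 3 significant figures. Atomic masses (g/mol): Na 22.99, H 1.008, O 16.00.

Mass of pure H2O = 413 g × 0.818 = 337.8 g.
M(H2O) = 2(1.008) + 16.00 = 18.016 g/mol.
M(NaOH) = 22.99 + 16.00 + 1.008 = 39.998 g/mol.
n(H2O) = 337.8 g / 18.016 g/mol = 18.75 mol.
From the equation the H2O:NaOH mole ratio is 1:2, so n(NaOH) = 18.75 × 2/1 = 37.50 mol.
Mass of NaOH = 37.50 mol × 39.998 g/mol = 1500 g.

1500 g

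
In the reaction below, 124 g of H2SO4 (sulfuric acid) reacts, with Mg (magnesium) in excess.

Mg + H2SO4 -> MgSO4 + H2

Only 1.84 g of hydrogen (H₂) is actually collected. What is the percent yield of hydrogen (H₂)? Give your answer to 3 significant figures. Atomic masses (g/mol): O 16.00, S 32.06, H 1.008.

M(H2SO4) = 2(1.008) + 32.06 + 4(16.00) = 98.076 g/mol.
M(H2) = 2(1.008) = 2.016 g/mol.
n(H2SO4) = 124.0 g / 98.076 g/mol = 1.264 mol.
From the equation the H2SO4:H2 mole ratio is 1:1, so n(H2) = 1.264 × 1/1 = 1.264 mol.
Mass of H2 = 1.264 mol × 2.016 g/mol = 2.549 g.
This is the theoretical yield. Percent yield = 1.84 g / 2.549 g × 100% = 72.19%.

72.2 %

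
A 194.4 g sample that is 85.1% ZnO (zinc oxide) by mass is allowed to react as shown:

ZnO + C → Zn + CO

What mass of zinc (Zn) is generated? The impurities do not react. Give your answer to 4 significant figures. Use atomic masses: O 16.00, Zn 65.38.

132.9 g

Mass of pure ZnO = 194.4 g × 0.851 = 165.43 g.
M(ZnO) = 65.38 + 16.00 = 81.38 g/mol.
M(Zn) = 65.38 g/mol.
n(ZnO) = 165.43 g / 81.38 g/mol = 2.0329 mol.
From the equation the ZnO:Zn mole ratio is 1:1, so n(Zn) = 2.0329 × 1/1 = 2.0329 mol.
Mass of Zn = 2.0329 mol × 65.38 g/mol = 132.91 g.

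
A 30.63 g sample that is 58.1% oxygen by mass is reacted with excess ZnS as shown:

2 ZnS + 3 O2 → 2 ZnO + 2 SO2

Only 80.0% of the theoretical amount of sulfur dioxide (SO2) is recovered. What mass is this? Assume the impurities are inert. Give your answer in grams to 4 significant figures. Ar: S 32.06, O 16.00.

Pure O2 available = 30.63 g × 0.581 = 17.796 g.
M(O2) = 2(16.00) = 32.00 g/mol.
M(SO2) = 32.06 + 2(16.00) = 64.06 g/mol.
n(O2) = 17.796 g / 32.00 g/mol = 0.55613 mol.
From the equation the O2:SO2 mole ratio is 3:2, so n(SO2) = 0.55613 × 2/3 = 0.37075 mol.
Mass of SO2 = 0.37075 mol × 64.06 g/mol = 23.750 g.
Actual mass collected = 23.750 g × 0.800 = 19.000 g.

19.00 g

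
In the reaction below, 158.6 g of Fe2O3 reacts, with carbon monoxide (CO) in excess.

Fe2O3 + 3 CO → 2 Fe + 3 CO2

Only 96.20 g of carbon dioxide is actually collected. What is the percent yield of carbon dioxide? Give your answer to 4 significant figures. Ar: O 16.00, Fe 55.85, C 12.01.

73.37 %

M(Fe2O3) = 2(55.85) + 3(16.00) = 159.70 g/mol.
M(CO2) = 12.01 + 2(16.00) = 44.01 g/mol.
n(Fe2O3) = 158.60 g / 159.70 g/mol = 0.99311 mol.
From the equation the Fe2O3:CO2 mole ratio is 1:3, so n(CO2) = 0.99311 × 3/1 = 2.9793 mol.
Mass of CO2 = 2.9793 mol × 44.01 g/mol = 131.12 g.
This is the theoretical yield. Percent yield = 96.20 g / 131.12 g × 100% = 73.368%.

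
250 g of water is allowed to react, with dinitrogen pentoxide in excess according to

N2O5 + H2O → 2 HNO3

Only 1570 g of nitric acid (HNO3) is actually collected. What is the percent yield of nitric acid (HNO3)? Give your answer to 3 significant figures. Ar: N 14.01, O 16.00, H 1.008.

89.8 %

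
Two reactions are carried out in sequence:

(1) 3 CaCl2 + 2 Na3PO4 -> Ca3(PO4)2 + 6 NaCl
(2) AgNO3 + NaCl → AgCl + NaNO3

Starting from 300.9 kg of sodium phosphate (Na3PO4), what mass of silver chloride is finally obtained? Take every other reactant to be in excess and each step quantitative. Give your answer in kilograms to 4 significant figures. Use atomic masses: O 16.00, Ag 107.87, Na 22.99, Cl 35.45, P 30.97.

789.2 kg

M(Na3PO4) = 3(22.99) + 30.97 + 4(16.00) = 163.94 g/mol.
M(AgCl) = 107.87 + 35.45 = 143.32 g/mol.
300.9 kg = 300900 g.
n(Na3PO4) = 300900 / 163.94 = 1835.4 mol.
Step 1 gives a 2:6 ratio of Na3PO4 to NaCl, so n(NaCl) = 5506.3 mol.
In step 2 the NaCl:AgCl ratio is 1:1, so n(AgCl) = 5506.3 mol.
Mass of AgCl = 5506.3 × 143.32 = 789160 g = 789.2 kg.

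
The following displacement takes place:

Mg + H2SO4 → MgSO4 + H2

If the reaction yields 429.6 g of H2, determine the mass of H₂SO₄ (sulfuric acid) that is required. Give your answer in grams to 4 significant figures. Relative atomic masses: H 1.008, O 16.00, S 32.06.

M(H2) = 2(1.008) = 2.016 g/mol.
M(H2SO4) = 2(1.008) + 32.06 + 4(16.00) = 98.076 g/mol.
n(H2) = 429.60 g / 2.016 g/mol = 213.10 mol.
From the equation the H2:H2SO4 mole ratio is 1:1, so n(H2SO4) = 213.10 × 1/1 = 213.10 mol.
Mass of H2SO4 = 213.10 mol × 98.076 g/mol = 20900 g.

20900 g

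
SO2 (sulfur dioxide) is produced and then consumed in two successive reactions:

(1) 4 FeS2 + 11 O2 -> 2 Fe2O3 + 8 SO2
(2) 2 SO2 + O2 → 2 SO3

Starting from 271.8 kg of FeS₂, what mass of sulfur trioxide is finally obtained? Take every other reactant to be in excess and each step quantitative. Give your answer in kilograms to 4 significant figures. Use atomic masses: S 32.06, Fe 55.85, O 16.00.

M(FeS2) = 55.85 + 2(32.06) = 119.97 g/mol.
M(SO3) = 32.06 + 3(16.00) = 80.06 g/mol.
271.8 kg = 271800 g.
n(FeS2) = 271800 / 119.97 = 2265.6 mol.
Step 1 gives a 4:8 ratio of FeS2 to SO2, so n(SO2) = 4531.1 mol.
In step 2 the SO2:SO3 ratio is 2:2, so n(SO3) = 4531.1 mol.
Mass of SO3 = 4531.1 × 80.06 = 362760 g = 362.8 kg.

362.8 kg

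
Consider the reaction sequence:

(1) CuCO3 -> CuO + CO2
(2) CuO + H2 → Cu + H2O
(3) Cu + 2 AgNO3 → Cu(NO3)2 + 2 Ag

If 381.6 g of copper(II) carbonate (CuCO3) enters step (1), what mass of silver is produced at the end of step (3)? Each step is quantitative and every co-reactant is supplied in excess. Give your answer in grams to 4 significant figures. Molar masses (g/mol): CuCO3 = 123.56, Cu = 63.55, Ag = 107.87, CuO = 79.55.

n(CuCO3) = 381.6 / 123.56 = 3.0884 mol.
Reaction (1): CuCO3→CuO ratio 1:1 ⇒ n(CuO) = 3.0884 mol.
Reaction (2): CuO→Cu ratio 1:1 ⇒ n(Cu) = 3.0884 mol.
Reaction (3): Cu→Ag ratio 1:2 ⇒ n(Ag) = 6.1768 mol.
Mass of Ag = 6.1768 × 107.87 = 666.29 g.

666.3 g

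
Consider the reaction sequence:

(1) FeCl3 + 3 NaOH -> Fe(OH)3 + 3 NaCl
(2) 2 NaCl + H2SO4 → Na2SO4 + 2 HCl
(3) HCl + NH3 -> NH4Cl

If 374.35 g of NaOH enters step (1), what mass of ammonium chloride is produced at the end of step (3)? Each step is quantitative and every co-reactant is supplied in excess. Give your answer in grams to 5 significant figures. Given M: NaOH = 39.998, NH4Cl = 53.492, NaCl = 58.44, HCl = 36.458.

n(NaOH) = 374.35 / 39.998 = 9.35922 mol.
Reaction (1): NaOH→NaCl ratio 3:3 ⇒ n(NaCl) = 9.35922 mol.
Reaction (2): NaCl→HCl ratio 2:2 ⇒ n(HCl) = 9.35922 mol.
Reaction (3): HCl→NH4Cl ratio 1:1 ⇒ n(NH4Cl) = 9.35922 mol.
Mass of NH4Cl = 9.35922 × 53.492 = 500.643 g.

500.64 g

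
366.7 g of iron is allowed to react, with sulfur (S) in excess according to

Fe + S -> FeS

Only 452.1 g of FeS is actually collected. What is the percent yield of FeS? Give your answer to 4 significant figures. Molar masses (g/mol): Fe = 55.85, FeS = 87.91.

n(Fe) = 366.70 g / 55.85 g/mol = 6.5658 mol.
From the equation the Fe:FeS mole ratio is 1:1, so n(FeS) = 6.5658 × 1/1 = 6.5658 mol.
Mass of FeS = 6.5658 mol × 87.91 g/mol = 577.20 g.
This is the theoretical yield. Percent yield = 452.1 g / 577.20 g × 100% = 78.326%.

78.33 %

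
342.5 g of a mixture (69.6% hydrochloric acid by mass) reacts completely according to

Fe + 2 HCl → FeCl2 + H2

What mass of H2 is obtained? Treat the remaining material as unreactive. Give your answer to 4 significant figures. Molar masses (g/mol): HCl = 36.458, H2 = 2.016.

6.591 g

Mass of pure HCl = 342.5 g × 0.696 = 238.38 g.
n(HCl) = 238.38 g / 36.458 g/mol = 6.5385 mol.
From the equation the HCl:H2 mole ratio is 2:1, so n(H2) = 6.5385 × 1/2 = 3.2692 mol.
Mass of H2 = 3.2692 mol × 2.016 g/mol = 6.5908 g.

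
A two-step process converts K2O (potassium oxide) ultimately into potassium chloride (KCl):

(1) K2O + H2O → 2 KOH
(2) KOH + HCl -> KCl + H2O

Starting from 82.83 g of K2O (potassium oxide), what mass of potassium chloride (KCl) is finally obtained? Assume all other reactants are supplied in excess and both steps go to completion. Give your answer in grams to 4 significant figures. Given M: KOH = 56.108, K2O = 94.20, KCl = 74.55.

131.1 g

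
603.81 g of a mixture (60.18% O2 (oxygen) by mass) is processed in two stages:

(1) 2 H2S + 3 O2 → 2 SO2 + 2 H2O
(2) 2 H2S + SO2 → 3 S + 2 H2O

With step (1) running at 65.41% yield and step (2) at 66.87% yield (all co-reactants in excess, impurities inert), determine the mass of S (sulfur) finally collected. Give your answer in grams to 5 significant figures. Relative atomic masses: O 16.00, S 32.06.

318.47 g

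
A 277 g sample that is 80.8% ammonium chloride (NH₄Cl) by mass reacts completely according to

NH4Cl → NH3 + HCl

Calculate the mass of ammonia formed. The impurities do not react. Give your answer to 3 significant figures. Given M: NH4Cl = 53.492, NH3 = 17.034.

71.3 g

Mass of pure NH4Cl = 277 g × 0.808 = 223.8 g.
n(NH4Cl) = 223.8 g / 53.492 g/mol = 4.184 mol.
From the equation the NH4Cl:NH3 mole ratio is 1:1, so n(NH3) = 4.184 × 1/1 = 4.184 mol.
Mass of NH3 = 4.184 mol × 17.034 g/mol = 71.27 g.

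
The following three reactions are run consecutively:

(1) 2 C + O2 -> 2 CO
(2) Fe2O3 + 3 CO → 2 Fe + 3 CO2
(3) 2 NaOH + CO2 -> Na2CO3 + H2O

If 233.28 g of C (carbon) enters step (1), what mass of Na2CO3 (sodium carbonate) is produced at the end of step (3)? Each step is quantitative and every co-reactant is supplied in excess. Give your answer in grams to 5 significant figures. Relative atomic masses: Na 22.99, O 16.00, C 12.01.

2058.7 g

M(C) = 12.01 g/mol.
M(Na2CO3) = 2(22.99) + 12.01 + 3(16.00) = 105.99 g/mol.
n(C) = 233.28 / 12.01 = 19.4238 mol.
Reaction (1): C→CO ratio 2:2 ⇒ n(CO) = 19.4238 mol.
Reaction (2): CO→CO2 ratio 3:3 ⇒ n(CO2) = 19.4238 mol.
Reaction (3): CO2→Na2CO3 ratio 1:1 ⇒ n(Na2CO3) = 19.4238 mol.
Mass of Na2CO3 = 19.4238 × 105.99 = 2058.73 g.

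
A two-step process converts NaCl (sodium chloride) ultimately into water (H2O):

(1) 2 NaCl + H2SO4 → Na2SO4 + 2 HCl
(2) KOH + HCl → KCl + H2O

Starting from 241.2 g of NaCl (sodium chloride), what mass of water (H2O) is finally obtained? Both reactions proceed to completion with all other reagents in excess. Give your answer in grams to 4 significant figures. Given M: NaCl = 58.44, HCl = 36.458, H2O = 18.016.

n(NaCl) = 241.20 / 58.44 = 4.1273 mol.
Step 1 gives a 2:2 ratio of NaCl to HCl, so n(HCl) = 4.1273 mol.
In step 2 the HCl:H2O ratio is 1:1, so n(H2O) = 4.1273 mol.
Mass of H2O = 4.1273 × 18.016 = 74.358 g.

74.36 g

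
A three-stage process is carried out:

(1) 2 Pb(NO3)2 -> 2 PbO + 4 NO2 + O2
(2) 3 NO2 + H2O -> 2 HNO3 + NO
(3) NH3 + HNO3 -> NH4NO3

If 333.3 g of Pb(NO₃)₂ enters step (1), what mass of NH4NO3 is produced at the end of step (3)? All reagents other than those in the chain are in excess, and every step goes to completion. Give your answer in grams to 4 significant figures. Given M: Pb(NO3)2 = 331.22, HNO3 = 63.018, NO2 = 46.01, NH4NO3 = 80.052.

n(Pb(NO3)2) = 333.3 / 331.22 = 1.0063 mol.
Reaction (1): Pb(NO3)2→NO2 ratio 2:4 ⇒ n(NO2) = 2.0126 mol.
Reaction (2): NO2→HNO3 ratio 3:2 ⇒ n(HNO3) = 1.3417 mol.
Reaction (3): HNO3→NH4NO3 ratio 1:1 ⇒ n(NH4NO3) = 1.3417 mol.
Mass of NH4NO3 = 1.3417 × 80.052 = 107.41 g.

107.4 g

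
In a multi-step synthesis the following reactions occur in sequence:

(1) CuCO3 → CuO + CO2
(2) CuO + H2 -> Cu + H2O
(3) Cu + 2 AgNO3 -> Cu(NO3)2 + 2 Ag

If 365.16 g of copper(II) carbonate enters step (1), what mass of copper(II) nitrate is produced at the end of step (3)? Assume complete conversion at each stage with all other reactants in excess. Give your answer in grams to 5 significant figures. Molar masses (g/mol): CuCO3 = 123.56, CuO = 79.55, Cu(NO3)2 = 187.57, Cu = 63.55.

554.33 g

n(CuCO3) = 365.16 / 123.56 = 2.95533 mol.
Reaction (1): CuCO3→CuO ratio 1:1 ⇒ n(CuO) = 2.95533 mol.
Reaction (2): CuO→Cu ratio 1:1 ⇒ n(Cu) = 2.95533 mol.
Reaction (3): Cu→Cu(NO3)2 ratio 1:1 ⇒ n(Cu(NO3)2) = 2.95533 mol.
Mass of Cu(NO3)2 = 2.95533 × 187.57 = 554.330 g.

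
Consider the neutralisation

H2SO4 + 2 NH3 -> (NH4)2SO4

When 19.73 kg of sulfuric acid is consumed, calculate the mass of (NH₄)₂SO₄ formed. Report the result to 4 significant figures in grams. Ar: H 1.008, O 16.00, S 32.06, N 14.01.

M(H2SO4) = 2(1.008) + 32.06 + 4(16.00) = 98.076 g/mol.
M((NH4)2SO4) = 2(14.01) + 8(1.008) + 32.06 + 4(16.00) = 132.144 g/mol.
Convert: 19.73 kg = 19730 g.
n(H2SO4) = 19730 g / 98.076 g/mol = 201.17 mol.
From the equation the H2SO4:(NH4)2SO4 mole ratio is 1:1, so n((NH4)2SO4) = 201.17 × 1/1 = 201.17 mol.
Mass of (NH4)2SO4 = 201.17 mol × 132.144 g/mol = 26583 g.

26580 g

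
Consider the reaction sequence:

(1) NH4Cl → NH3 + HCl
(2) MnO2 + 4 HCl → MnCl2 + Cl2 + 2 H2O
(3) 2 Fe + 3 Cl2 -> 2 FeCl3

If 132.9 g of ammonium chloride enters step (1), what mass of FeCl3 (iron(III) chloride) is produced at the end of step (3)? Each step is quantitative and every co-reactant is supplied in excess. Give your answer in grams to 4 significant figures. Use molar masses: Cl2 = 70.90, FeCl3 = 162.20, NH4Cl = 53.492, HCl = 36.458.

n(NH4Cl) = 132.9 / 53.492 = 2.4845 mol.
Reaction (1): NH4Cl→HCl ratio 1:1 ⇒ n(HCl) = 2.4845 mol.
Reaction (2): HCl→Cl2 ratio 4:1 ⇒ n(Cl2) = 0.62112 mol.
Reaction (3): Cl2→FeCl3 ratio 3:2 ⇒ n(FeCl3) = 0.41408 mol.
Mass of FeCl3 = 0.41408 × 162.20 = 67.164 g.

67.16 g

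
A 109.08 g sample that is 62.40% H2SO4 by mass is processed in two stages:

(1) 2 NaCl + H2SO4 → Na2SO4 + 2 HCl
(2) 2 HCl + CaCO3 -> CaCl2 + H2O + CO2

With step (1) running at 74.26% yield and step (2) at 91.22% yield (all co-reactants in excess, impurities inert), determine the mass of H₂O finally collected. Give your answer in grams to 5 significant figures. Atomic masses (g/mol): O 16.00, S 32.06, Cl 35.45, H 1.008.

8.4697 g

Pure H2SO4 = 109.08 × 0.6240 = 68.0659 g.
M(H2SO4) = 2(1.008) + 32.06 + 4(16.00) = 98.076 g/mol.
M(H2O) = 2(1.008) + 16.00 = 18.016 g/mol.
n(H2SO4) = 68.0659 / 98.076 = 0.694012 mol.
Step 1 (H2SO4:HCl = 1:2): theoretical n(HCl) = 1.38802 mol; at 74.26% yield, n(HCl) = 1.03075 mol.
Step 2 (HCl:H2O = 2:1): theoretical n(H2O) = 0.515373 mol, so theoretical mass = 0.515373 × 18.016 = 9.28497 g.
At 91.22% yield, actual mass of H2O = 9.28497 × 0.9122 = 8.46975 g.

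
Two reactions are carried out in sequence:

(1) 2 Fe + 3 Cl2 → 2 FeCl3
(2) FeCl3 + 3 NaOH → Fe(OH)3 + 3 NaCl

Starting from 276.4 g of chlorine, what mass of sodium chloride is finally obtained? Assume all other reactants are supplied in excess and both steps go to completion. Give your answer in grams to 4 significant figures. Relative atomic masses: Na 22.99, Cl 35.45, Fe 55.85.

455.7 g

M(Cl2) = 2(35.45) = 70.90 g/mol.
M(NaCl) = 22.99 + 35.45 = 58.44 g/mol.
n(Cl2) = 276.40 / 70.90 = 3.8984 mol.
Step 1 gives a 3:2 ratio of Cl2 to FeCl3, so n(FeCl3) = 2.5990 mol.
In step 2 the FeCl3:NaCl ratio is 1:3, so n(NaCl) = 7.7969 mol.
Mass of NaCl = 7.7969 × 58.44 = 455.65 g.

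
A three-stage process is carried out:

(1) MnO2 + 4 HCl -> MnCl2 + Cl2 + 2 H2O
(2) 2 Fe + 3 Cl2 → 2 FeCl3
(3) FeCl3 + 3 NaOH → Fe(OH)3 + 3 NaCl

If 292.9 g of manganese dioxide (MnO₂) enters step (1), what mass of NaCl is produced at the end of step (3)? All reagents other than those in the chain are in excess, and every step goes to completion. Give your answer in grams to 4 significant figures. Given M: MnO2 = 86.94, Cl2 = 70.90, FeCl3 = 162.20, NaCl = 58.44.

393.8 g

n(MnO2) = 292.9 / 86.94 = 3.3690 mol.
Reaction (1): MnO2→Cl2 ratio 1:1 ⇒ n(Cl2) = 3.3690 mol.
Reaction (2): Cl2→FeCl3 ratio 3:2 ⇒ n(FeCl3) = 2.2460 mol.
Reaction (3): FeCl3→NaCl ratio 1:3 ⇒ n(NaCl) = 6.7380 mol.
Mass of NaCl = 6.7380 × 58.44 = 393.77 g.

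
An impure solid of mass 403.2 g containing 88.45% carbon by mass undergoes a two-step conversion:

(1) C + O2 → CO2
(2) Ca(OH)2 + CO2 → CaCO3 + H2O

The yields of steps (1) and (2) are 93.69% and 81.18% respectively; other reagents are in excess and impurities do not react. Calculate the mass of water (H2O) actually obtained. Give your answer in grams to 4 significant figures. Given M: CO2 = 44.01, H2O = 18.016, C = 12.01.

406.9 g

Pure C = 403.2 × 0.8845 = 356.63 g.
n(C) = 356.63 / 12.01 = 29.694 mol.
Step 1 (C:CO2 = 1:1): theoretical n(CO2) = 29.694 mol; at 93.69% yield, n(CO2) = 27.821 mol.
Step 2 (CO2:H2O = 1:1): theoretical n(H2O) = 27.821 mol, so theoretical mass = 27.821 × 18.016 = 501.22 g.
At 81.18% yield, actual mass of H2O = 501.22 × 0.8118 = 406.89 g.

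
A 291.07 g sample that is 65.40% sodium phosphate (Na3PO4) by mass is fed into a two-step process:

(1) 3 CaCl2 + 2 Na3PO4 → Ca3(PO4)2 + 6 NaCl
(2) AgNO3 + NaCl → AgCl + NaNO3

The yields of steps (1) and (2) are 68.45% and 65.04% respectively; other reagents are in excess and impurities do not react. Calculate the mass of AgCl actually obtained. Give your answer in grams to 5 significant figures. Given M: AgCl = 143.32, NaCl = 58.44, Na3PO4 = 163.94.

222.27 g

Pure Na3PO4 = 291.07 × 0.6540 = 190.360 g.
n(Na3PO4) = 190.360 / 163.94 = 1.16116 mol.
Step 1 (Na3PO4:NaCl = 2:6): theoretical n(NaCl) = 3.48347 mol; at 68.45% yield, n(NaCl) = 2.38443 mol.
Step 2 (NaCl:AgCl = 1:1): theoretical n(AgCl) = 2.38443 mol, so theoretical mass = 2.38443 × 143.32 = 341.737 g.
At 65.04% yield, actual mass of AgCl = 341.737 × 0.6504 = 222.266 g.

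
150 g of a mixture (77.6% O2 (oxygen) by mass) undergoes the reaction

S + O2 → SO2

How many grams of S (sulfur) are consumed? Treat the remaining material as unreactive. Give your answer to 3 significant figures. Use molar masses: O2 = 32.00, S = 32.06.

117 g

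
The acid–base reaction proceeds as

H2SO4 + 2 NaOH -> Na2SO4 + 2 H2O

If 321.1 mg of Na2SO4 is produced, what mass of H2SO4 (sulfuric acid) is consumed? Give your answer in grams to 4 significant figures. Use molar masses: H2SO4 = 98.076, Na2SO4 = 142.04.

Convert: 321.1 mg = 0.32110 g.
n(Na2SO4) = 0.32110 g / 142.04 g/mol = 0.0022606 mol.
From the equation the Na2SO4:H2SO4 mole ratio is 1:1, so n(H2SO4) = 0.0022606 × 1/1 = 0.0022606 mol.
Mass of H2SO4 = 0.0022606 mol × 98.076 g/mol = 0.22171 g.

0.2217 g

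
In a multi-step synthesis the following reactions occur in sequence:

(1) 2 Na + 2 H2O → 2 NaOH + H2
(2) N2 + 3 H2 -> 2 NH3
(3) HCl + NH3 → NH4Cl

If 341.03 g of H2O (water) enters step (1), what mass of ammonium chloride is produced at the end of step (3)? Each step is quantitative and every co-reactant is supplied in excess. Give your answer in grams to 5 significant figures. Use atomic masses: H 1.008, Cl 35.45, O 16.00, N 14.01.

M(H2O) = 2(1.008) + 16.00 = 18.016 g/mol.
M(NH4Cl) = 14.01 + 4(1.008) + 35.45 = 53.492 g/mol.
n(H2O) = 341.03 / 18.016 = 18.9293 mol.
Reaction (1): H2O→H2 ratio 2:1 ⇒ n(H2) = 9.46464 mol.
Reaction (2): H2→NH3 ratio 3:2 ⇒ n(NH3) = 6.30976 mol.
Reaction (3): NH3→NH4Cl ratio 1:1 ⇒ n(NH4Cl) = 6.30976 mol.
Mass of NH4Cl = 6.30976 × 53.492 = 337.522 g.

337.52 g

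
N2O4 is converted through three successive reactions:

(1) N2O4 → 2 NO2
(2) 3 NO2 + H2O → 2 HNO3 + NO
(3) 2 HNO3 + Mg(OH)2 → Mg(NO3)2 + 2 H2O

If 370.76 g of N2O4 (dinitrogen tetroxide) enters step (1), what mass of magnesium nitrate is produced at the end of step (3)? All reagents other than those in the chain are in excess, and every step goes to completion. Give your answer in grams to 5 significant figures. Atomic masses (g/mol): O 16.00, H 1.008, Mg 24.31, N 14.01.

398.43 g

M(N2O4) = 2(14.01) + 4(16.00) = 92.02 g/mol.
M(Mg(NO3)2) = 24.31 + 2(14.01) + 6(16.00) = 148.33 g/mol.
n(N2O4) = 370.76 / 92.02 = 4.02912 mol.
Reaction (1): N2O4→NO2 ratio 1:2 ⇒ n(NO2) = 8.05825 mol.
Reaction (2): NO2→HNO3 ratio 3:2 ⇒ n(HNO3) = 5.37217 mol.
Reaction (3): HNO3→Mg(NO3)2 ratio 2:1 ⇒ n(Mg(NO3)2) = 2.68608 mol.
Mass of Mg(NO3)2 = 2.68608 × 148.33 = 398.427 g.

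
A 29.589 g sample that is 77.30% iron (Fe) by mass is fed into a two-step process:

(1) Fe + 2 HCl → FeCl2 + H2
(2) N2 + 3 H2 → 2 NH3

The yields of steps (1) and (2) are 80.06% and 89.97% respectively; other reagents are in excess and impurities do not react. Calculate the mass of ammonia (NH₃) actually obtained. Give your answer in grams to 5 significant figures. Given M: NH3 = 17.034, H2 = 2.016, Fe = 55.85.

Pure Fe = 29.589 × 0.7730 = 22.8723 g.
n(Fe) = 22.8723 / 55.85 = 0.409531 mol.
Step 1 (Fe:H2 = 1:1): theoretical n(H2) = 0.409531 mol; at 80.06% yield, n(H2) = 0.327870 mol.
Step 2 (H2:NH3 = 3:2): theoretical n(NH3) = 0.218580 mol, so theoretical mass = 0.218580 × 17.034 = 3.72330 g.
At 89.97% yield, actual mass of NH3 = 3.72330 × 0.8997 = 3.34985 g.

3.3498 g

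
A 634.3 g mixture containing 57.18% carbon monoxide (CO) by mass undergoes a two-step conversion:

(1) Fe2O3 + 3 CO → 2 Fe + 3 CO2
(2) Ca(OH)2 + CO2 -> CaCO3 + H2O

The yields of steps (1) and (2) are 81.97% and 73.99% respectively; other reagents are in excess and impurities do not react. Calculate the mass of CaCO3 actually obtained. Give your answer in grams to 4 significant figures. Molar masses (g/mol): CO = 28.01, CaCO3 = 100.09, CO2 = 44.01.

786.0 g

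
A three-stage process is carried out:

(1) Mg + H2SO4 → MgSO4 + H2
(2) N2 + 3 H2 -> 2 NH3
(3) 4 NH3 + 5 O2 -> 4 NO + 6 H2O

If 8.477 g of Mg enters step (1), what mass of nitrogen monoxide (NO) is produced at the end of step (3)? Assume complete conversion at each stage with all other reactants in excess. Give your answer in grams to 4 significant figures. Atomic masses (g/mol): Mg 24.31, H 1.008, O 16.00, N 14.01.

6.976 g

M(Mg) = 24.31 g/mol.
M(NO) = 14.01 + 16.00 = 30.01 g/mol.
n(Mg) = 8.477 / 24.31 = 0.34870 mol.
Reaction (1): Mg→H2 ratio 1:1 ⇒ n(H2) = 0.34870 mol.
Reaction (2): H2→NH3 ratio 3:2 ⇒ n(NH3) = 0.23247 mol.
Reaction (3): NH3→NO ratio 4:4 ⇒ n(NO) = 0.23247 mol.
Mass of NO = 0.23247 × 30.01 = 6.9764 g.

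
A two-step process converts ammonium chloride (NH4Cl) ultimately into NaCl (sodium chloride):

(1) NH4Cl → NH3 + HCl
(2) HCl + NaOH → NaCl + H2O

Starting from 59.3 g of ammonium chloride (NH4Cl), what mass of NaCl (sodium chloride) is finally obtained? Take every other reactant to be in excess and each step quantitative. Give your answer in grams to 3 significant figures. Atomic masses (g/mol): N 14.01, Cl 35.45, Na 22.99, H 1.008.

64.8 g

M(NH4Cl) = 14.01 + 4(1.008) + 35.45 = 53.492 g/mol.
M(NaCl) = 22.99 + 35.45 = 58.44 g/mol.
n(NH4Cl) = 59.30 / 53.492 = 1.109 mol.
Step 1 gives a 1:1 ratio of NH4Cl to HCl, so n(HCl) = 1.109 mol.
In step 2 the HCl:NaCl ratio is 1:1, so n(NaCl) = 1.109 mol.
Mass of NaCl = 1.109 × 58.44 = 64.79 g.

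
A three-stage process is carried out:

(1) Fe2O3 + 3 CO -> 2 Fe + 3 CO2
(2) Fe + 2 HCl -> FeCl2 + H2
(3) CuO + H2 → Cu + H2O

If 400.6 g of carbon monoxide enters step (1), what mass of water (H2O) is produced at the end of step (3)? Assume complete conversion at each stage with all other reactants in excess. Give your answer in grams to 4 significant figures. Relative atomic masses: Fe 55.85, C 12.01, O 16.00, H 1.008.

171.8 g

M(CO) = 12.01 + 16.00 = 28.01 g/mol.
M(H2O) = 2(1.008) + 16.00 = 18.016 g/mol.
n(CO) = 400.6 / 28.01 = 14.302 mol.
Reaction (1): CO→Fe ratio 3:2 ⇒ n(Fe) = 9.5347 mol.
Reaction (2): Fe→H2 ratio 1:1 ⇒ n(H2) = 9.5347 mol.
Reaction (3): H2→H2O ratio 1:1 ⇒ n(H2O) = 9.5347 mol.
Mass of H2O = 9.5347 × 18.016 = 171.78 g.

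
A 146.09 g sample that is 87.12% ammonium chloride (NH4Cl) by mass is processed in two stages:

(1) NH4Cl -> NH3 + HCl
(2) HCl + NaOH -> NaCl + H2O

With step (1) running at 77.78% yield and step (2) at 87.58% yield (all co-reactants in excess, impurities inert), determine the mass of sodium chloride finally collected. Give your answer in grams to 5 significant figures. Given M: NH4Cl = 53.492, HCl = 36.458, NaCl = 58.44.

94.718 g

Pure NH4Cl = 146.09 × 0.8712 = 127.274 g.
n(NH4Cl) = 127.274 / 53.492 = 2.37930 mol.
Step 1 (NH4Cl:HCl = 1:1): theoretical n(HCl) = 2.37930 mol; at 77.78% yield, n(HCl) = 1.85062 mol.
Step 2 (HCl:NaCl = 1:1): theoretical n(NaCl) = 1.85062 mol, so theoretical mass = 1.85062 × 58.44 = 108.150 g.
At 87.58% yield, actual mass of NaCl = 108.150 × 0.8758 = 94.7180 g.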